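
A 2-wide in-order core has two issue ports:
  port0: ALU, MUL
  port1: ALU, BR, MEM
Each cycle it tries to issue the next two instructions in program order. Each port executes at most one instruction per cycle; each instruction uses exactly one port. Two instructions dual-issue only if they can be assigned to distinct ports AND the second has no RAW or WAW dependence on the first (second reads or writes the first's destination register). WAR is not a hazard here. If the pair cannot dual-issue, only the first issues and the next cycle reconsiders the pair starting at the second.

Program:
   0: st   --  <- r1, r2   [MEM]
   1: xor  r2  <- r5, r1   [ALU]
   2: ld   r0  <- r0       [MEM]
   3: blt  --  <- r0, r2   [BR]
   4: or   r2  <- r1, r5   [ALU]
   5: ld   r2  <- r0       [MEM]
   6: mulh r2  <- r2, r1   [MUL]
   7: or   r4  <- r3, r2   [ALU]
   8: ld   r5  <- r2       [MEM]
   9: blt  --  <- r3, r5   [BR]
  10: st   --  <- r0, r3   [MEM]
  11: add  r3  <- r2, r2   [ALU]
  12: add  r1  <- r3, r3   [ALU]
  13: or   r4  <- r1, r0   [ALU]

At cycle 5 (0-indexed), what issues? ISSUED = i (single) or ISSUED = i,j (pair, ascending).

ISSUED = 7,8

  cy0 -> i0,i1 (st.MEM xor.ALU) dual
  cy1 -> i2 (ld.MEM) no-port MEM/BR
  cy2 -> i3,i4 (blt.BR or.ALU) dual
  cy3 -> i5 (ld.MEM) RAW+WAW r2
  cy4 -> i6 (mulh.MUL) RAW r2
  cy5 -> i7,i8 (or.ALU ld.MEM) dual
  cy6 -> i9 (blt.BR) no-port BR/MEM
  cy7 -> i10,i11 (st.MEM add.ALU) dual
  cy8 -> i12 (add.ALU) RAW r1
  cy9 -> i13 (or.ALU) tail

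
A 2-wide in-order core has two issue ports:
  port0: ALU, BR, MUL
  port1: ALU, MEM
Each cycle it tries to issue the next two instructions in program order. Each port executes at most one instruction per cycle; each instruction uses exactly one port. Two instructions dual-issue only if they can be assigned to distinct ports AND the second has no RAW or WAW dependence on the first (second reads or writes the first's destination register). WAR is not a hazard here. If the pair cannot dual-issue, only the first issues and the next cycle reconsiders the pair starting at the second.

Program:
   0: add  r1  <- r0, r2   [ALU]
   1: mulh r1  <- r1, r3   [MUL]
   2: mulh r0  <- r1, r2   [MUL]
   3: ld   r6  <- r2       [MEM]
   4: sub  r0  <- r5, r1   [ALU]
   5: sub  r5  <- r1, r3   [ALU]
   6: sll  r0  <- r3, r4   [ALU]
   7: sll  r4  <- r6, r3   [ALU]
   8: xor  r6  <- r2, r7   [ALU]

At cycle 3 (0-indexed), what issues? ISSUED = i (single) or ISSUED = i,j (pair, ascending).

ISSUED = 4,5

c0: i0 add  RAW+WAW r1
c1: i1 mulh  no-port MUL/MUL
c2: i2/i3 mulh+ld  2-wide
c3: i4/i5 sub+sub  2-wide
c4: i6/i7 sll+sll  2-wide
c5: i8 xor  tail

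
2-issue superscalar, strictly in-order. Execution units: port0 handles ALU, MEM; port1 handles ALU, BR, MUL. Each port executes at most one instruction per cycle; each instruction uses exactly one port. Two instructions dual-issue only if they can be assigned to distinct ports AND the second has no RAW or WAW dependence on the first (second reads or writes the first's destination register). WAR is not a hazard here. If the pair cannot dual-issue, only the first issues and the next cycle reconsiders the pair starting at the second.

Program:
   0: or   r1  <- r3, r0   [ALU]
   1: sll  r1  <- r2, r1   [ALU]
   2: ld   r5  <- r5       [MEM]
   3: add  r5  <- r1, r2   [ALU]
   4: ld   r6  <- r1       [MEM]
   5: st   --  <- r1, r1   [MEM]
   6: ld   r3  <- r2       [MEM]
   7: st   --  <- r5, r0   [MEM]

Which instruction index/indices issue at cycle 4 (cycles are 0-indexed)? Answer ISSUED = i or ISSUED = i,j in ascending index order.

  cy0 -> i0 (or) RAW+WAW r1
  cy1 -> i1+i2 (sll;ld) dual
  cy2 -> i3+i4 (add;ld) dual
  cy3 -> i5 (st) no-port MEM/MEM
  cy4 -> i6 (ld) no-port MEM/MEM
  cy5 -> i7 (st) tail

ISSUED = 6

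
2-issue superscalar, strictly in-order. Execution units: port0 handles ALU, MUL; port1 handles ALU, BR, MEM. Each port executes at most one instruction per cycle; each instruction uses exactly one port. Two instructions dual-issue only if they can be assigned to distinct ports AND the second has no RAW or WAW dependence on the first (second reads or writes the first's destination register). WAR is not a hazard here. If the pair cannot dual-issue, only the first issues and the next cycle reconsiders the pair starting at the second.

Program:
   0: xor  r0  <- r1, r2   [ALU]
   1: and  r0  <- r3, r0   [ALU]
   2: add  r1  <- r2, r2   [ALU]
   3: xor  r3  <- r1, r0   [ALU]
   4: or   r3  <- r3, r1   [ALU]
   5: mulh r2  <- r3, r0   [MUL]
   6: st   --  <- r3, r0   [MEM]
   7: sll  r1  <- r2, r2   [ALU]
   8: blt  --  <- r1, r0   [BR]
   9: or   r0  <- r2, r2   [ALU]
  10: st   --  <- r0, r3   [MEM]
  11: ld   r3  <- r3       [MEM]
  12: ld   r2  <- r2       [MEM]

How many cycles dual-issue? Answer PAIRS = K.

PAIRS = 3

c0: i0 xor.ALU  RAW+WAW r0
c1: i1+i2 and.ALU/add.ALU  dual
c2: i3 xor.ALU  RAW+WAW r3
c3: i4 or.ALU  RAW r3
c4: i5+i6 mulh.MUL/st.MEM  dual
c5: i7 sll.ALU  RAW r1
c6: i8+i9 blt.BR/or.ALU  dual
c7: i10 st.MEM  no-port MEM/MEM
c8: i11 ld.MEM  no-port MEM/MEM
c9: i12 ld.MEM  tail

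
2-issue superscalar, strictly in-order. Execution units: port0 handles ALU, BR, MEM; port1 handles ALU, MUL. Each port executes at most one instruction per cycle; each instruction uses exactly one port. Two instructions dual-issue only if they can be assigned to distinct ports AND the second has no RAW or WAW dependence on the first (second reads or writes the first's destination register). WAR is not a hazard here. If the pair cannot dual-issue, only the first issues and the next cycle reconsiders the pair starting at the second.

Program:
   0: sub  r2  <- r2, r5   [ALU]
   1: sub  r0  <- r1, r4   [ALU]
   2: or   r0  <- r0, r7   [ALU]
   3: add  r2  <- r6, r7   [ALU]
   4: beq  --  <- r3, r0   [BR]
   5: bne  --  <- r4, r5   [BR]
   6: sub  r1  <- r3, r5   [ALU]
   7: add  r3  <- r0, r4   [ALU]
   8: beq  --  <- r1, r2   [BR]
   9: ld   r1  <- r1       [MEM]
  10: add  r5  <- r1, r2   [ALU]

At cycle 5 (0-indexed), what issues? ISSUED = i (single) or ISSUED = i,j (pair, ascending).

  cy0 -> i0,i1 (sub.ALU sub.ALU) dual
  cy1 -> i2,i3 (or.ALU add.ALU) dual
  cy2 -> i4 (beq.BR) no-port BR/BR
  cy3 -> i5,i6 (bne.BR sub.ALU) dual
  cy4 -> i7,i8 (add.ALU beq.BR) dual
  cy5 -> i9 (ld.MEM) RAW r1
  cy6 -> i10 (add.ALU) tail

ISSUED = 9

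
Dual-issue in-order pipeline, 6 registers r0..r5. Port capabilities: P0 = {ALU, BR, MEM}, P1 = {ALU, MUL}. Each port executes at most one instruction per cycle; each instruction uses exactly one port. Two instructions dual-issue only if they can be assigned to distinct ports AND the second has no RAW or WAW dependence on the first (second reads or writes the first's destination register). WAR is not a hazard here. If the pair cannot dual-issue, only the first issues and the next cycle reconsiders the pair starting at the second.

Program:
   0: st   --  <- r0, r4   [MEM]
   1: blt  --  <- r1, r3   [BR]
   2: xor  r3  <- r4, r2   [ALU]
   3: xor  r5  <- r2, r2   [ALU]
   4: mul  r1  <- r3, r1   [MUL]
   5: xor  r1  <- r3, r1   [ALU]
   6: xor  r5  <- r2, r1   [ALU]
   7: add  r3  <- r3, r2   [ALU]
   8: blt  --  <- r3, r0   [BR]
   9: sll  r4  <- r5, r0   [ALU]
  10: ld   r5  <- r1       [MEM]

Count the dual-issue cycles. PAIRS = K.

PAIRS = 4

#0 head=0: st.MEM i0 no-port MEM/BR
#1 head=1: blt.BR xor.ALU i1+i2 dual
#2 head=3: xor.ALU mul.MUL i3+i4 dual
#3 head=5: xor.ALU i5 RAW r1
#4 head=6: xor.ALU add.ALU i6+i7 dual
#5 head=8: blt.BR sll.ALU i8+i9 dual
#6 head=10: ld.MEM i10 tail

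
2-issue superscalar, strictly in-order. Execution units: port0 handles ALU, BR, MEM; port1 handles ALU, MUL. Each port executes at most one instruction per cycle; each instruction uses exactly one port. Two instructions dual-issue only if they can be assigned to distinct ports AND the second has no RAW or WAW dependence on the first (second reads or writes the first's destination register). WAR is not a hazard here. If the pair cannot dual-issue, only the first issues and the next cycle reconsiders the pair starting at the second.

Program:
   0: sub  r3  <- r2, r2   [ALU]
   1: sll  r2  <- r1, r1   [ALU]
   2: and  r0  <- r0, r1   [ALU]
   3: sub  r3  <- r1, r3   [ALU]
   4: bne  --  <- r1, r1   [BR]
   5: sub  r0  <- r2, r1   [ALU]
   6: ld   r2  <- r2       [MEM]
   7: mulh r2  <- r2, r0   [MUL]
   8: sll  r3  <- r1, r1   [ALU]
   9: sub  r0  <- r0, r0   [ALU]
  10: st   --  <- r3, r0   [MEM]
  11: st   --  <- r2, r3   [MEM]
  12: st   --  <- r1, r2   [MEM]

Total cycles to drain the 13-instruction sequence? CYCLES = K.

[0] i0/i1  sub.ALU+sll.ALU  -- pair
[1] i2/i3  and.ALU+sub.ALU  -- pair
[2] i4/i5  bne.BR+sub.ALU  -- pair
[3] i6  ld.MEM  -- RAW+WAW r2
[4] i7/i8  mulh.MUL+sll.ALU  -- pair
[5] i9  sub.ALU  -- RAW r0
[6] i10  st.MEM  -- no-port MEM/MEM
[7] i11  st.MEM  -- no-port MEM/MEM
[8] i12  st.MEM  -- tail

CYCLES = 9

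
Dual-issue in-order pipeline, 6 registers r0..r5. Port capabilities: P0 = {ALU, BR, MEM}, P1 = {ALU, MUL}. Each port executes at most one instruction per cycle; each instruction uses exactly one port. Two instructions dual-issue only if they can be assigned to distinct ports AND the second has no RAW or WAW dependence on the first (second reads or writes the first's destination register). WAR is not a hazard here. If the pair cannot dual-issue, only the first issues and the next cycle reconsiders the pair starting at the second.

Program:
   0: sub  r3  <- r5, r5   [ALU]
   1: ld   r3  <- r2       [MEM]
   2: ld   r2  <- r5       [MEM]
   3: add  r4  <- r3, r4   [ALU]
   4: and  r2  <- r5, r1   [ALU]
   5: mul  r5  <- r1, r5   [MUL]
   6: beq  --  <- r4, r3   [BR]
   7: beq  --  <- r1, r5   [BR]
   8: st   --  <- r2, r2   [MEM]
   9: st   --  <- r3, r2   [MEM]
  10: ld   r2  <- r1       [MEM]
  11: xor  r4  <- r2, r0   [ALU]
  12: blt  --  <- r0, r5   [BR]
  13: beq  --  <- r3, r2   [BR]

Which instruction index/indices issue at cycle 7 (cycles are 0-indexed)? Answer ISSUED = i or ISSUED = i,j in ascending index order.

ISSUED = 9

t=0 i0:sub.ALU ; WAW r3
t=1 i1:ld.MEM ; no-port MEM/MEM
t=2 i2,i3:ld.MEM+add.ALU ; 2-wide
t=3 i4,i5:and.ALU+mul.MUL ; 2-wide
t=4 i6:beq.BR ; no-port BR/BR
t=5 i7:beq.BR ; no-port BR/MEM
t=6 i8:st.MEM ; no-port MEM/MEM
t=7 i9:st.MEM ; no-port MEM/MEM
t=8 i10:ld.MEM ; RAW r2
t=9 i11,i12:xor.ALU+blt.BR ; 2-wide
t=10 i13:beq.BR ; tail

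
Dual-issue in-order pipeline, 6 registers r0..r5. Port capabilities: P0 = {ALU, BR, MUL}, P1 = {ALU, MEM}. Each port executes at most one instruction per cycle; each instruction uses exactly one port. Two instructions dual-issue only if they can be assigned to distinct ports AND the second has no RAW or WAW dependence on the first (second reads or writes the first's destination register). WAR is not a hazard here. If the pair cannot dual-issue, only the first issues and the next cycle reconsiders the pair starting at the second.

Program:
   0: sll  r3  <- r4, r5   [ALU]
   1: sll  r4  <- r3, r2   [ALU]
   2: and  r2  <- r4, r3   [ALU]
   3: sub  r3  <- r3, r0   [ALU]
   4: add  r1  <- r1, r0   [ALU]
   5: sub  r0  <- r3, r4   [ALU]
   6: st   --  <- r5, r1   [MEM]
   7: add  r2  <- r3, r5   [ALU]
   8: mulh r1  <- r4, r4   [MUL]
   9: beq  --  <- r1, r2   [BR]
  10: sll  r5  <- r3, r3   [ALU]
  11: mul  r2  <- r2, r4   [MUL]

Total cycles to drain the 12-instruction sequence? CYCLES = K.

c0: i0 sll  RAW r3
c1: i1 sll  RAW r4
c2: i2+i3 and/sub  dual
c3: i4+i5 add/sub  dual
c4: i6+i7 st/add  dual
c5: i8 mulh  no-port MUL/BR
c6: i9+i10 beq/sll  dual
c7: i11 mul  tail

CYCLES = 8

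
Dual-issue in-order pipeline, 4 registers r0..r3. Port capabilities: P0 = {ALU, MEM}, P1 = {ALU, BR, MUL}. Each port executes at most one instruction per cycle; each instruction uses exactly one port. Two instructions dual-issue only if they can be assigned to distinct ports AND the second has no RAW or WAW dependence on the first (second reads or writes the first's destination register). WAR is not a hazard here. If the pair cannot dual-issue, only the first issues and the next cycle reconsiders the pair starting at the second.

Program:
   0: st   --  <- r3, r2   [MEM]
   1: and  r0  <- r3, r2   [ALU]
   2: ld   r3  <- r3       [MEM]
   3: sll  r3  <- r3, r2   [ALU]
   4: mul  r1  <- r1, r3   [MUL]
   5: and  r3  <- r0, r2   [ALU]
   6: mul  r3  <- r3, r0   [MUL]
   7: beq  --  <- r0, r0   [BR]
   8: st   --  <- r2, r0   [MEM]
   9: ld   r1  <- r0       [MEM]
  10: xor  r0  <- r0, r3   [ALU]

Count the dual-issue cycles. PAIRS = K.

PAIRS = 4

  cy0 -> i0+i1 (st.MEM;and.ALU) 2-wide
  cy1 -> i2 (ld.MEM) RAW+WAW r3
  cy2 -> i3 (sll.ALU) RAW r3
  cy3 -> i4+i5 (mul.MUL;and.ALU) 2-wide
  cy4 -> i6 (mul.MUL) no-port MUL/BR
  cy5 -> i7+i8 (beq.BR;st.MEM) 2-wide
  cy6 -> i9+i10 (ld.MEM;xor.ALU) 2-wide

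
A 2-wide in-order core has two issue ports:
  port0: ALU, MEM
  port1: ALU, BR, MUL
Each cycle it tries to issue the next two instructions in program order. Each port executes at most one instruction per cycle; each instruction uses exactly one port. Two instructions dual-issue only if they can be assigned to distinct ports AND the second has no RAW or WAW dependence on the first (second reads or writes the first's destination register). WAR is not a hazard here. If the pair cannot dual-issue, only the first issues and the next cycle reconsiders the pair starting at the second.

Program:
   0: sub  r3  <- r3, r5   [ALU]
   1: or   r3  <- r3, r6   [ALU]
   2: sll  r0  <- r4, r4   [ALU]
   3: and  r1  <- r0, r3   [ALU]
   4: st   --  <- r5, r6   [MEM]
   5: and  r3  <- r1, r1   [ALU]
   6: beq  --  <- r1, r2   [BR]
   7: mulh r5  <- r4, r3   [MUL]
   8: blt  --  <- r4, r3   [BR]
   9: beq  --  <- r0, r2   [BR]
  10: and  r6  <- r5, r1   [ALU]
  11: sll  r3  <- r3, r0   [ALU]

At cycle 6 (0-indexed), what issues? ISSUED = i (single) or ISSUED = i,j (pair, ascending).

ISSUED = 9,10

#0 head=0: sub i0 RAW+WAW r3
#1 head=1: or+sll i1&i2 2-wide
#2 head=3: and+st i3&i4 2-wide
#3 head=5: and+beq i5&i6 2-wide
#4 head=7: mulh i7 no-port MUL/BR
#5 head=8: blt i8 no-port BR/BR
#6 head=9: beq+and i9&i10 2-wide
#7 head=11: sll i11 tail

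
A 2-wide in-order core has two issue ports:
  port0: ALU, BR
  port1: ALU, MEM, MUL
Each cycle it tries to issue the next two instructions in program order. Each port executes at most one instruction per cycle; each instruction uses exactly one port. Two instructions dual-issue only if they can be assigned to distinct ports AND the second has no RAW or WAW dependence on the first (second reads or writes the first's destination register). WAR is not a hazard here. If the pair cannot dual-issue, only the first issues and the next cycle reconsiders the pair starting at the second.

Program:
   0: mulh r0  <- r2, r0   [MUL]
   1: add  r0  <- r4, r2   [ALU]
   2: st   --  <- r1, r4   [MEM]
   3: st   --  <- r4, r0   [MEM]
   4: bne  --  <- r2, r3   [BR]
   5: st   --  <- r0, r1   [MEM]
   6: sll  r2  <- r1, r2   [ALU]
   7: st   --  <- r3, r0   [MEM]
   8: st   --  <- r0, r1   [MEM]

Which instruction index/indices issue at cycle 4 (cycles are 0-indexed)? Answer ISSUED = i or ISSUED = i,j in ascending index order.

ISSUED = 7

  cy0 -> i0 (mulh.MUL) WAW r0
  cy1 -> i1&i2 (add.ALU st.MEM) 2-wide
  cy2 -> i3&i4 (st.MEM bne.BR) 2-wide
  cy3 -> i5&i6 (st.MEM sll.ALU) 2-wide
  cy4 -> i7 (st.MEM) no-port MEM/MEM
  cy5 -> i8 (st.MEM) tail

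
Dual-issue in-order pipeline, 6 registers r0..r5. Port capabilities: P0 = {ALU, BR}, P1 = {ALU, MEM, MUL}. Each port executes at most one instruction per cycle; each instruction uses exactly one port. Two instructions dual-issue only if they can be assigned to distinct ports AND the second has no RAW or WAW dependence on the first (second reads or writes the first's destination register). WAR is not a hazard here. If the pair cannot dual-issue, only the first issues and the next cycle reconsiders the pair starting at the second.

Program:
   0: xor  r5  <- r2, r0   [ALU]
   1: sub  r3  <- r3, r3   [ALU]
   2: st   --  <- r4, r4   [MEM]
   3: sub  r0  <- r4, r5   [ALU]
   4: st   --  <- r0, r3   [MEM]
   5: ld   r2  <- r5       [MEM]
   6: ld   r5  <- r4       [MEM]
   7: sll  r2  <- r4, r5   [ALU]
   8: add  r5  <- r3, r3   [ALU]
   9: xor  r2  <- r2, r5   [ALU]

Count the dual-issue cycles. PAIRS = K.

PAIRS = 3

[0] i0&i1  xor.ALU/sub.ALU  -- dual
[1] i2&i3  st.MEM/sub.ALU  -- dual
[2] i4  st.MEM  -- no-port MEM/MEM
[3] i5  ld.MEM  -- no-port MEM/MEM
[4] i6  ld.MEM  -- RAW r5
[5] i7&i8  sll.ALU/add.ALU  -- dual
[6] i9  xor.ALU  -- tail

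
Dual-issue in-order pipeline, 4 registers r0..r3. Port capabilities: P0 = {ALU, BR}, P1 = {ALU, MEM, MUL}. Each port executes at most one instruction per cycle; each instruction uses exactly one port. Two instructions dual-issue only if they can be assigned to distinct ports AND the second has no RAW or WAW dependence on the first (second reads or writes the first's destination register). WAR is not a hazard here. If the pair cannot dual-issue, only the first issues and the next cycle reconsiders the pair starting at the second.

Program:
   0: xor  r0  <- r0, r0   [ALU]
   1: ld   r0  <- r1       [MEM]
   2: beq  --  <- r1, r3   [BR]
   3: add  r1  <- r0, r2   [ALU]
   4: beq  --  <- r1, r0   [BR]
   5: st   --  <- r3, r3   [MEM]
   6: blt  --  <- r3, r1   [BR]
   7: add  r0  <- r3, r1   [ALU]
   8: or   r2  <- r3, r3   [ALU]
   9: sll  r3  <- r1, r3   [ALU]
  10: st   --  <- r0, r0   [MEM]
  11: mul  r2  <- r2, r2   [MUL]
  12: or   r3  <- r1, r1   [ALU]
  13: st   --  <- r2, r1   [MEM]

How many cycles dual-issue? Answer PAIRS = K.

PAIRS = 5

c0: i0 xor  WAW r0
c1: i1/i2 ld/beq  dual
c2: i3 add  RAW r1
c3: i4/i5 beq/st  dual
c4: i6/i7 blt/add  dual
c5: i8/i9 or/sll  dual
c6: i10 st  no-port MEM/MUL
c7: i11/i12 mul/or  dual
c8: i13 st  tail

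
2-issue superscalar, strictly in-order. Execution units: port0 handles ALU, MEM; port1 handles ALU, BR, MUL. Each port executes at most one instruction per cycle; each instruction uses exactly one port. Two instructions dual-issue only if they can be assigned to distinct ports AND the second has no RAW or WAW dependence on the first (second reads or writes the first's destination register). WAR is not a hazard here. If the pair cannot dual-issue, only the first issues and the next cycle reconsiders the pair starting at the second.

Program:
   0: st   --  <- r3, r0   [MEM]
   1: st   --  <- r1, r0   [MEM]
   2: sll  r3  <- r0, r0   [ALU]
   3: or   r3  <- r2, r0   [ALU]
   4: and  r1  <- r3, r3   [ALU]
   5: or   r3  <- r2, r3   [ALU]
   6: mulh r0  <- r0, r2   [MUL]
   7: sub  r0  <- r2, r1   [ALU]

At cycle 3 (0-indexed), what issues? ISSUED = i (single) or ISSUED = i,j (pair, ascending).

t=0 i0:st ; no-port MEM/MEM
t=1 i1+i2:st;sll ; pair
t=2 i3:or ; RAW r3
t=3 i4+i5:and;or ; pair
t=4 i6:mulh ; WAW r0
t=5 i7:sub ; tail

ISSUED = 4,5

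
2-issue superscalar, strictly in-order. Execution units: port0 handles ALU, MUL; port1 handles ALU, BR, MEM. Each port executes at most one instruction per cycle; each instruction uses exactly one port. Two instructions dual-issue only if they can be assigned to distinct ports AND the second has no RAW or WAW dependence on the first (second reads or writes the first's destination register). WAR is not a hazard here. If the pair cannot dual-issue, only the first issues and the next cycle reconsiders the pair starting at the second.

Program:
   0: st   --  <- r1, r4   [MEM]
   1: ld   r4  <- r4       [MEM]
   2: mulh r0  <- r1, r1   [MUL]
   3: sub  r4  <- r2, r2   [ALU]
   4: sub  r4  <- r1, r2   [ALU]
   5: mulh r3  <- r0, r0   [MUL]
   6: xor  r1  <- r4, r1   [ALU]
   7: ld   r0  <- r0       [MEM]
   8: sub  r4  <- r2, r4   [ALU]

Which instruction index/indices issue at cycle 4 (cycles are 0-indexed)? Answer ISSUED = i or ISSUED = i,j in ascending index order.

  cy0 -> i0 (st) no-port MEM/MEM
  cy1 -> i1&i2 (ld/mulh) 2-wide
  cy2 -> i3 (sub) WAW r4
  cy3 -> i4&i5 (sub/mulh) 2-wide
  cy4 -> i6&i7 (xor/ld) 2-wide
  cy5 -> i8 (sub) tail

ISSUED = 6,7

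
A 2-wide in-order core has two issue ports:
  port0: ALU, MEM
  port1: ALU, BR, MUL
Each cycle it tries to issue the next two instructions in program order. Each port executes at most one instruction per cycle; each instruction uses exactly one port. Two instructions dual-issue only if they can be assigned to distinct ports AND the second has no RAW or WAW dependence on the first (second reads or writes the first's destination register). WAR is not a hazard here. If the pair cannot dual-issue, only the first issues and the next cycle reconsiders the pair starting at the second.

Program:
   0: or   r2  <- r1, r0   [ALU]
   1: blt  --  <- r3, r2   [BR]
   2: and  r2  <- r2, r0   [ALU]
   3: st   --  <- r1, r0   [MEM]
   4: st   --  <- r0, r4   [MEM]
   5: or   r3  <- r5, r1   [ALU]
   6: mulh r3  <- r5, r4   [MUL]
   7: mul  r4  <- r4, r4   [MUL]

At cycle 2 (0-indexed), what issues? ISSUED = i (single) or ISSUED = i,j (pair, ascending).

ISSUED = 3

0. or @i0  | RAW r2
1. blt and @i1/i2  | 2-wide
2. st @i3  | no-port MEM/MEM
3. st or @i4/i5  | 2-wide
4. mulh @i6  | no-port MUL/MUL
5. mul @i7  | tail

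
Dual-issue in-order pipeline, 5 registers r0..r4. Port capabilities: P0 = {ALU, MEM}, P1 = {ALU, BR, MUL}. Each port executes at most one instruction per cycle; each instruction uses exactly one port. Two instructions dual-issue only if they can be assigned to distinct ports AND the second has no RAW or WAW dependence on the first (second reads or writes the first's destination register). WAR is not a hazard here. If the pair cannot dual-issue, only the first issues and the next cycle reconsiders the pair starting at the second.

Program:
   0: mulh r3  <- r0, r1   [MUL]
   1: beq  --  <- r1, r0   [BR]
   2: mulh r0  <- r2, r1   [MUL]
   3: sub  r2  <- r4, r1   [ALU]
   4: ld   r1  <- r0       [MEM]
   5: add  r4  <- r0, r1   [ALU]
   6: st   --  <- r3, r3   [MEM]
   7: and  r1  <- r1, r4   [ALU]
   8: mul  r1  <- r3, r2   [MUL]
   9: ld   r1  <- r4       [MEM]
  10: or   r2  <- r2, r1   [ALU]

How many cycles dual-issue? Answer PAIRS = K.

PAIRS = 2

t=0 i0:mulh ; no-port MUL/BR
t=1 i1:beq ; no-port BR/MUL
t=2 i2/i3:mulh/sub ; dual
t=3 i4:ld ; RAW r1
t=4 i5/i6:add/st ; dual
t=5 i7:and ; WAW r1
t=6 i8:mul ; WAW r1
t=7 i9:ld ; RAW r1
t=8 i10:or ; tail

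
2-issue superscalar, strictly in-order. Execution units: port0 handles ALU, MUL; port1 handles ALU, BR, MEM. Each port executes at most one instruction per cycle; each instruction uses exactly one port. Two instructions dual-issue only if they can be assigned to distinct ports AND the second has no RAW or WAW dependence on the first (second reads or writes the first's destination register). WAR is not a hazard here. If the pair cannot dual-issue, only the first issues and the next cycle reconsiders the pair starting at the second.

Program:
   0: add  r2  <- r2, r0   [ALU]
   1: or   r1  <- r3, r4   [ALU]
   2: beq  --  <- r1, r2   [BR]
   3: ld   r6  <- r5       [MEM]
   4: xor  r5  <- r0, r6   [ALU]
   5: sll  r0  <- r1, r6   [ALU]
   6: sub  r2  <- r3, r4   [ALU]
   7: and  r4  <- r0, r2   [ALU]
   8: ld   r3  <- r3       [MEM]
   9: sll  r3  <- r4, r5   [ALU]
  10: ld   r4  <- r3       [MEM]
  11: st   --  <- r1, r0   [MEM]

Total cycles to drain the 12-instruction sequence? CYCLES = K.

0. add;or @i0&i1  | dual
1. beq @i2  | no-port BR/MEM
2. ld @i3  | RAW r6
3. xor;sll @i4&i5  | dual
4. sub @i6  | RAW r2
5. and;ld @i7&i8  | dual
6. sll @i9  | RAW r3
7. ld @i10  | no-port MEM/MEM
8. st @i11  | tail

CYCLES = 9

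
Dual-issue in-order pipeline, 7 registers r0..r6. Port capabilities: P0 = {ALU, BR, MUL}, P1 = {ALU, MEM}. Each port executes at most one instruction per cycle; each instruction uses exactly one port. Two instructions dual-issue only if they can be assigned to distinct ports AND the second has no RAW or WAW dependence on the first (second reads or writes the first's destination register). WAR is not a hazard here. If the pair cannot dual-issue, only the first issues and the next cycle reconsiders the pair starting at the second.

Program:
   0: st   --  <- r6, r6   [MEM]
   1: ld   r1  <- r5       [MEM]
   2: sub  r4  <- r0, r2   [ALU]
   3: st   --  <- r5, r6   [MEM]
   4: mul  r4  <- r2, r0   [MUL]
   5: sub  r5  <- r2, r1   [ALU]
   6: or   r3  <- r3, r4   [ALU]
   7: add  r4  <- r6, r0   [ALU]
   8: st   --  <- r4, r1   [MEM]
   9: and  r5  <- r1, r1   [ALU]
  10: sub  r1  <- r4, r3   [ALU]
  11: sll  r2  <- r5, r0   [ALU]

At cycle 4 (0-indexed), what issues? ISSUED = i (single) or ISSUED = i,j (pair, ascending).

ISSUED = 7

0. st @i0  | no-port MEM/MEM
1. ld+sub @i1&i2  | pair
2. st+mul @i3&i4  | pair
3. sub+or @i5&i6  | pair
4. add @i7  | RAW r4
5. st+and @i8&i9  | pair
6. sub+sll @i10&i11  | pair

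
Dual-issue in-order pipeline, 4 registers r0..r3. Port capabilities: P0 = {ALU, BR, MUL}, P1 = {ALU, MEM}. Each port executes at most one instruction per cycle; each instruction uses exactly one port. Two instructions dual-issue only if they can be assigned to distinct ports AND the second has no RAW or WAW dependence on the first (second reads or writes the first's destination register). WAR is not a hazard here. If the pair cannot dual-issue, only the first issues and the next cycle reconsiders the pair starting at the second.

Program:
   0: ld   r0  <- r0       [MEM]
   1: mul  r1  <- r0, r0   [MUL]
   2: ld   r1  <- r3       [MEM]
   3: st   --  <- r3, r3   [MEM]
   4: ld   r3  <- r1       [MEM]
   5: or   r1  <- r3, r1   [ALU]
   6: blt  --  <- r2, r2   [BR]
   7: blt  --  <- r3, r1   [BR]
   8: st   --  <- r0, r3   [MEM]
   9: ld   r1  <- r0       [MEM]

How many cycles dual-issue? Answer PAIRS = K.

#0 head=0: ld i0 RAW r0
#1 head=1: mul i1 WAW r1
#2 head=2: ld i2 no-port MEM/MEM
#3 head=3: st i3 no-port MEM/MEM
#4 head=4: ld i4 RAW r3
#5 head=5: or blt i5&i6 2-wide
#6 head=7: blt st i7&i8 2-wide
#7 head=9: ld i9 tail

PAIRS = 2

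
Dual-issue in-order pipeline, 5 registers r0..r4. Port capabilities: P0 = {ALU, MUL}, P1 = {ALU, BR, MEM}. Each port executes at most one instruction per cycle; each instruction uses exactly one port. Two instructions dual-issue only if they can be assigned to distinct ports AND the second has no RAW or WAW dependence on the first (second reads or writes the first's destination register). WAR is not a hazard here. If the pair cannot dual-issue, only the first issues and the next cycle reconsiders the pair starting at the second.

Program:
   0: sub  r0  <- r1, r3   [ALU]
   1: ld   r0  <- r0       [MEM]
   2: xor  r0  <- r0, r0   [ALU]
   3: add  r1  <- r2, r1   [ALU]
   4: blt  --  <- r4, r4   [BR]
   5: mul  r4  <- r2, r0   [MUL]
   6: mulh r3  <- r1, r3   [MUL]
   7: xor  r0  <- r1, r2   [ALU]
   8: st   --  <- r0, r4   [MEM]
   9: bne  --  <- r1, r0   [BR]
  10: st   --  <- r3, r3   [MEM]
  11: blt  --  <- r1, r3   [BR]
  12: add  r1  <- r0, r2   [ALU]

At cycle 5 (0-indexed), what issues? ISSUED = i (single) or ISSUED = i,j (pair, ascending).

c0: i0 sub  RAW+WAW r0
c1: i1 ld  RAW+WAW r0
c2: i2/i3 xor+add  2-wide
c3: i4/i5 blt+mul  2-wide
c4: i6/i7 mulh+xor  2-wide
c5: i8 st  no-port MEM/BR
c6: i9 bne  no-port BR/MEM
c7: i10 st  no-port MEM/BR
c8: i11/i12 blt+add  2-wide

ISSUED = 8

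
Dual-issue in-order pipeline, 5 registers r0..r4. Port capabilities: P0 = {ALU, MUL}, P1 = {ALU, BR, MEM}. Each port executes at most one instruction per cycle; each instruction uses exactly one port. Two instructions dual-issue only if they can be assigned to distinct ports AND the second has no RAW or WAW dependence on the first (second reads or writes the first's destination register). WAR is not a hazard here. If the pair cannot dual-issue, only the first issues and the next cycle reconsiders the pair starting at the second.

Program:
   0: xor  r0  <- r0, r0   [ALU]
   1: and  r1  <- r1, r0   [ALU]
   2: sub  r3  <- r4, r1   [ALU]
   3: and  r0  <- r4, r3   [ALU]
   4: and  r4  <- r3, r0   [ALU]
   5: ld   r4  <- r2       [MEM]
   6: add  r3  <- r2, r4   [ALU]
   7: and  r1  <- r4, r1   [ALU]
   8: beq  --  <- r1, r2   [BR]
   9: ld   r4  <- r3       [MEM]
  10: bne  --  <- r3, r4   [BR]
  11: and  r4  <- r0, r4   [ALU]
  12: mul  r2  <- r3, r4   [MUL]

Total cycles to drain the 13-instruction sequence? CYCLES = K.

#0 head=0: xor i0 RAW r0
#1 head=1: and i1 RAW r1
#2 head=2: sub i2 RAW r3
#3 head=3: and i3 RAW r0
#4 head=4: and i4 WAW r4
#5 head=5: ld i5 RAW r4
#6 head=6: add+and i6+i7 pair
#7 head=8: beq i8 no-port BR/MEM
#8 head=9: ld i9 no-port MEM/BR
#9 head=10: bne+and i10+i11 pair
#10 head=12: mul i12 tail

CYCLES = 11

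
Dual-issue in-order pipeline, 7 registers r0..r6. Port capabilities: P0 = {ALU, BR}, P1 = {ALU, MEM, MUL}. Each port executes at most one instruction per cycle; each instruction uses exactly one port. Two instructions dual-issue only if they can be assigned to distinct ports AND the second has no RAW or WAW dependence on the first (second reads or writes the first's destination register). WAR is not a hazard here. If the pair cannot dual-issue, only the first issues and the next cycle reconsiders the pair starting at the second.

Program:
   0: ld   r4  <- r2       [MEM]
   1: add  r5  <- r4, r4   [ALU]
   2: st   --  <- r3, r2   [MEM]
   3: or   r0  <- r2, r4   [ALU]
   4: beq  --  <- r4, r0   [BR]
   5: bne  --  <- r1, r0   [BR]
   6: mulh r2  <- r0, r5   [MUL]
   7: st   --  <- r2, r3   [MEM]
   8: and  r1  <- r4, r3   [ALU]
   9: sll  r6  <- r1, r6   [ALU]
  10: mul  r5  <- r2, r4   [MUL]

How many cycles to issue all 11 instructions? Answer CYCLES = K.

0. ld.MEM @i0  | RAW r4
1. add.ALU+st.MEM @i1&i2  | dual
2. or.ALU @i3  | RAW r0
3. beq.BR @i4  | no-port BR/BR
4. bne.BR+mulh.MUL @i5&i6  | dual
5. st.MEM+and.ALU @i7&i8  | dual
6. sll.ALU+mul.MUL @i9&i10  | dual

CYCLES = 7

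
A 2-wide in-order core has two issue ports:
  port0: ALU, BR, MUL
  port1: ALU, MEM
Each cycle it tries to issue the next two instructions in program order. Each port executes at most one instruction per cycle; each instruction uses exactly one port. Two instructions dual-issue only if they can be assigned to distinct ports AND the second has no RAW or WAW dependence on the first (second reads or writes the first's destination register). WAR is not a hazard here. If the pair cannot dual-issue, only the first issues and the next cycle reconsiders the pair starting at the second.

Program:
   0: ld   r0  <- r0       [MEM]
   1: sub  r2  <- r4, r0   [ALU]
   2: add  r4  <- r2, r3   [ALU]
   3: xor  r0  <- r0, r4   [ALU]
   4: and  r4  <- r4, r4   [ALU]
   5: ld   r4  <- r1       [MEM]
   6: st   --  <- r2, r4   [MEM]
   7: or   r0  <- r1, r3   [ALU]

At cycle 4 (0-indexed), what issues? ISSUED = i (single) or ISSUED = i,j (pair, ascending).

0. ld.MEM @i0  | RAW r0
1. sub.ALU @i1  | RAW r2
2. add.ALU @i2  | RAW r4
3. xor.ALU and.ALU @i3&i4  | dual
4. ld.MEM @i5  | no-port MEM/MEM
5. st.MEM or.ALU @i6&i7  | dual

ISSUED = 5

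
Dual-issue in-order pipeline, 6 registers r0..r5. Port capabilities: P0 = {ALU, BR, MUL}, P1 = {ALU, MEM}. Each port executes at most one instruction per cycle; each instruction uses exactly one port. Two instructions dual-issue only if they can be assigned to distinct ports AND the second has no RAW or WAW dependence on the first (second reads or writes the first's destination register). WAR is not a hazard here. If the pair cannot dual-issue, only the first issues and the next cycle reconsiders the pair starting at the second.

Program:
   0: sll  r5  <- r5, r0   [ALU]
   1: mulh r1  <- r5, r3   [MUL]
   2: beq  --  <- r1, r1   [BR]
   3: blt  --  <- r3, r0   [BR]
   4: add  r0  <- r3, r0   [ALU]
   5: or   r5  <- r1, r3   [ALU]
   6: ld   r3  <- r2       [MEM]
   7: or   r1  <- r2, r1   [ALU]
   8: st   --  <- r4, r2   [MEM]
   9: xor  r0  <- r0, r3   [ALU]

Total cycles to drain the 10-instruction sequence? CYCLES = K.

CYCLES = 7

0. sll @i0  | RAW r5
1. mulh @i1  | no-port MUL/BR
2. beq @i2  | no-port BR/BR
3. blt+add @i3,i4  | 2-wide
4. or+ld @i5,i6  | 2-wide
5. or+st @i7,i8  | 2-wide
6. xor @i9  | tail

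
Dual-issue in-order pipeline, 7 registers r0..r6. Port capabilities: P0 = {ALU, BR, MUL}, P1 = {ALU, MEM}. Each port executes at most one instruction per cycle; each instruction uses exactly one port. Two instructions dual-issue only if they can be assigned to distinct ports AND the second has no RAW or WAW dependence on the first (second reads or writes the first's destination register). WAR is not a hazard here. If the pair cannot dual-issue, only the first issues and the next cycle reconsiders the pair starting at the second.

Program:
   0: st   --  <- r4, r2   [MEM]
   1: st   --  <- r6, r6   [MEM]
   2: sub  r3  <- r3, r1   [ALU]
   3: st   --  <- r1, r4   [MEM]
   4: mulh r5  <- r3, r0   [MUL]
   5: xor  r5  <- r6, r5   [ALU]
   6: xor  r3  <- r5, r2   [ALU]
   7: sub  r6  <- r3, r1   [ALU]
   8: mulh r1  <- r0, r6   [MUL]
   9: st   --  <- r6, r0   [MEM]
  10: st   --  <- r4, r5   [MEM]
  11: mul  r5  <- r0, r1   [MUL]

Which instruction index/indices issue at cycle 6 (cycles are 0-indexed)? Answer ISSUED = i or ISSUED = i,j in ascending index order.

ISSUED = 8,9

0. st.MEM @i0  | no-port MEM/MEM
1. st.MEM sub.ALU @i1+i2  | pair
2. st.MEM mulh.MUL @i3+i4  | pair
3. xor.ALU @i5  | RAW r5
4. xor.ALU @i6  | RAW r3
5. sub.ALU @i7  | RAW r6
6. mulh.MUL st.MEM @i8+i9  | pair
7. st.MEM mul.MUL @i10+i11  | pair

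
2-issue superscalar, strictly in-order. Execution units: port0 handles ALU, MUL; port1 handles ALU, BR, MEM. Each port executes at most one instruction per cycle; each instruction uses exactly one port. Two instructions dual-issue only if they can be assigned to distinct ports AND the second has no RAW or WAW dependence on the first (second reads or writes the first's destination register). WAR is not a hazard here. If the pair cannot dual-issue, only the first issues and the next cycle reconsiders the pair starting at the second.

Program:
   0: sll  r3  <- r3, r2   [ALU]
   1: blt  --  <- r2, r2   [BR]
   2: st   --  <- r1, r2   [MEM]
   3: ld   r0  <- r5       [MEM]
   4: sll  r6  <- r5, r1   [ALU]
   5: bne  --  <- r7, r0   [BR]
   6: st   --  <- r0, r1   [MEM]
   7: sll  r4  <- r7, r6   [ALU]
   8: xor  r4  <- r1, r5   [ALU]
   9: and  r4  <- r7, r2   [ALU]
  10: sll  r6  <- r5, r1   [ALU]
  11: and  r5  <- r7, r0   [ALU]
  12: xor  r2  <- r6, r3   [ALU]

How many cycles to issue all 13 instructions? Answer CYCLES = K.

c0: i0,i1 sll;blt  pair
c1: i2 st  no-port MEM/MEM
c2: i3,i4 ld;sll  pair
c3: i5 bne  no-port BR/MEM
c4: i6,i7 st;sll  pair
c5: i8 xor  WAW r4
c6: i9,i10 and;sll  pair
c7: i11,i12 and;xor  pair

CYCLES = 8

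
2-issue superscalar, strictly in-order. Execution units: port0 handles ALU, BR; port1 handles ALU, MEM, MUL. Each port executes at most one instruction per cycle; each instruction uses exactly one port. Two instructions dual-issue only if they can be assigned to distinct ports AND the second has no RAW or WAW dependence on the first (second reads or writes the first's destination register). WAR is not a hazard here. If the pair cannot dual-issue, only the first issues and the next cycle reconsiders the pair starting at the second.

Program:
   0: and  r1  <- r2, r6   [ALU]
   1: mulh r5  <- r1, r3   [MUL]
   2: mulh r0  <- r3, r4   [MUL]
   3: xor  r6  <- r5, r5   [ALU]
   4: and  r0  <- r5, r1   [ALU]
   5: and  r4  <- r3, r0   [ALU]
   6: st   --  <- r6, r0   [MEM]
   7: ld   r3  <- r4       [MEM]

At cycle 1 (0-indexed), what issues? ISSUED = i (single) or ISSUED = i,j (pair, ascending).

[0] i0  and  -- RAW r1
[1] i1  mulh  -- no-port MUL/MUL
[2] i2,i3  mulh;xor  -- 2-wide
[3] i4  and  -- RAW r0
[4] i5,i6  and;st  -- 2-wide
[5] i7  ld  -- tail

ISSUED = 1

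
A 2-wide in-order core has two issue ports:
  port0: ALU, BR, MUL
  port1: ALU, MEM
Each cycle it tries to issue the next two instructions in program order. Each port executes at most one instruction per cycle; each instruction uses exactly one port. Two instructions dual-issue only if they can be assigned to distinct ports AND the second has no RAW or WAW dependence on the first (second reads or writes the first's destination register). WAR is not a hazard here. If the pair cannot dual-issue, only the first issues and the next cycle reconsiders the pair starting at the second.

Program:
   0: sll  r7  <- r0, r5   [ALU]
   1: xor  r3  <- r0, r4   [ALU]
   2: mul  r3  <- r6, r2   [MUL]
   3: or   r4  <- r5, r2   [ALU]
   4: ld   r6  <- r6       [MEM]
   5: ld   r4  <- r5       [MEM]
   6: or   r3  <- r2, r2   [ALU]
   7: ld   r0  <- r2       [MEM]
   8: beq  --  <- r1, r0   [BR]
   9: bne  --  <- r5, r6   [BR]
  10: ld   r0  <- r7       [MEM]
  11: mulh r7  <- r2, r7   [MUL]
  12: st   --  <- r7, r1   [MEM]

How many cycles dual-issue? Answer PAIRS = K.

  cy0 -> i0,i1 (sll xor) 2-wide
  cy1 -> i2,i3 (mul or) 2-wide
  cy2 -> i4 (ld) no-port MEM/MEM
  cy3 -> i5,i6 (ld or) 2-wide
  cy4 -> i7 (ld) RAW r0
  cy5 -> i8 (beq) no-port BR/BR
  cy6 -> i9,i10 (bne ld) 2-wide
  cy7 -> i11 (mulh) RAW r7
  cy8 -> i12 (st) tail

PAIRS = 4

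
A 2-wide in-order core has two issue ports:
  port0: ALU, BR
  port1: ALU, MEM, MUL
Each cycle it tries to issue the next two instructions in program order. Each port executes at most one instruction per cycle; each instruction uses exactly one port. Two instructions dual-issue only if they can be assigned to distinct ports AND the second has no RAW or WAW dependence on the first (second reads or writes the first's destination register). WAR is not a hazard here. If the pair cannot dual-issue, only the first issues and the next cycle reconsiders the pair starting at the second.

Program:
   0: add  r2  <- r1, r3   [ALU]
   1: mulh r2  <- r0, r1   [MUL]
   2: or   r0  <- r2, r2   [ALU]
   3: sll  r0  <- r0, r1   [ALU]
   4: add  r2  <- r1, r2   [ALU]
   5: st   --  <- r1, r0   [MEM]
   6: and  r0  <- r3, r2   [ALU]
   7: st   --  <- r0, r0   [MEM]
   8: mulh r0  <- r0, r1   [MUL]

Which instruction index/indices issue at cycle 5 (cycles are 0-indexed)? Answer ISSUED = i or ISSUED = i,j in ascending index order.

ISSUED = 7

t=0 i0:add.ALU ; WAW r2
t=1 i1:mulh.MUL ; RAW r2
t=2 i2:or.ALU ; RAW+WAW r0
t=3 i3,i4:sll.ALU add.ALU ; dual
t=4 i5,i6:st.MEM and.ALU ; dual
t=5 i7:st.MEM ; no-port MEM/MUL
t=6 i8:mulh.MUL ; tail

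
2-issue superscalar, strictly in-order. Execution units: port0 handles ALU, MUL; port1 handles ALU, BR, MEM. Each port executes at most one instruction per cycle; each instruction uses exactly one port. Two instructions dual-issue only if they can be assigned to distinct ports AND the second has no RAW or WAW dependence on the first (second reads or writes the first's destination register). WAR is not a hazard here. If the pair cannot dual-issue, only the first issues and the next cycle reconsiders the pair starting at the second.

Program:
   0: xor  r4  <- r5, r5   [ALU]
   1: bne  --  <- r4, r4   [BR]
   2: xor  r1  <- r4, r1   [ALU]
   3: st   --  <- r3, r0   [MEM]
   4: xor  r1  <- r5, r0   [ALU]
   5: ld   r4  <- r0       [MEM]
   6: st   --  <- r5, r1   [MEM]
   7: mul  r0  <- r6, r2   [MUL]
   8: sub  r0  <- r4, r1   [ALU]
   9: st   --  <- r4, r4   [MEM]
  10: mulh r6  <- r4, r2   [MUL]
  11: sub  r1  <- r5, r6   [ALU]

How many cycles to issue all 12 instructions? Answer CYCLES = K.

0. xor.ALU @i0  | RAW r4
1. bne.BR+xor.ALU @i1&i2  | 2-wide
2. st.MEM+xor.ALU @i3&i4  | 2-wide
3. ld.MEM @i5  | no-port MEM/MEM
4. st.MEM+mul.MUL @i6&i7  | 2-wide
5. sub.ALU+st.MEM @i8&i9  | 2-wide
6. mulh.MUL @i10  | RAW r6
7. sub.ALU @i11  | tail

CYCLES = 8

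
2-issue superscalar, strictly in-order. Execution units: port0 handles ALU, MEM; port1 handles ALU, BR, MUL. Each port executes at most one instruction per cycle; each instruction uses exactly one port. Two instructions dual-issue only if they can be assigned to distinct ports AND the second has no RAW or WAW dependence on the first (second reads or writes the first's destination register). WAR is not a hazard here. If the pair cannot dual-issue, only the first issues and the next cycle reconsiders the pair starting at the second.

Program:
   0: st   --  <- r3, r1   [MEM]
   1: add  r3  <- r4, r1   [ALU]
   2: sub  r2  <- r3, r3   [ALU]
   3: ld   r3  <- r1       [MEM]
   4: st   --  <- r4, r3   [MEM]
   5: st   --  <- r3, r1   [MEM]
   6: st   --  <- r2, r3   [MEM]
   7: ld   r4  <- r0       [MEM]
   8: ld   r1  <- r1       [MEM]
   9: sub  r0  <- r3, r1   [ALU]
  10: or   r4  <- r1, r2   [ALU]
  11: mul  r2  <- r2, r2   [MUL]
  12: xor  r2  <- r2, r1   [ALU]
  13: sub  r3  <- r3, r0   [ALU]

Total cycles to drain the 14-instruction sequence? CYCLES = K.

t=0 i0&i1:st.MEM add.ALU ; pair
t=1 i2&i3:sub.ALU ld.MEM ; pair
t=2 i4:st.MEM ; no-port MEM/MEM
t=3 i5:st.MEM ; no-port MEM/MEM
t=4 i6:st.MEM ; no-port MEM/MEM
t=5 i7:ld.MEM ; no-port MEM/MEM
t=6 i8:ld.MEM ; RAW r1
t=7 i9&i10:sub.ALU or.ALU ; pair
t=8 i11:mul.MUL ; RAW+WAW r2
t=9 i12&i13:xor.ALU sub.ALU ; pair

CYCLES = 10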